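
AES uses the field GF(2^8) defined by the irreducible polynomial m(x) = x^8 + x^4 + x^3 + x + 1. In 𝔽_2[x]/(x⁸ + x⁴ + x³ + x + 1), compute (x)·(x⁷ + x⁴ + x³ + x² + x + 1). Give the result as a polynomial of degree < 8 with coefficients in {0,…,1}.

x^5 + x^2 + 1

Multiply in 𝔽_2[x]: (x)·(x⁷ + x⁴ + x³ + x² + x + 1) = x⁸ + x⁵ + x⁴ + x³ + x² + x.
Reduce using x⁸ ≡ x⁴ + x³ + x + 1 (mod x⁸ + x⁴ + x³ + x + 1).
Reduced: x⁵ + x² + 1.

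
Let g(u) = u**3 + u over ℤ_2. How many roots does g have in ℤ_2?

Evaluate at each of the 2 elements of ℤ_2:
g(0) = 0 → root; g(1) = 0 → root.
Roots: {0, 1}.

2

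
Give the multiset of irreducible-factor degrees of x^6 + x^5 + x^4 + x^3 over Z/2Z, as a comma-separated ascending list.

1, 1, 1, 1, 1, 1

Write g(x) = x^6 + x^5 + x^4 + x^3.
Roots in Z/2Z: g(0) = 0 → root; g(1) = 0 → root.
Linear factors from roots: (x), (x + 1).
Complete factorization: g(x) = (x)^3·(x + 1)^3.
Factor degrees with multiplicity: 1 + 1 + 1 + 1 + 1 + 1 = 6.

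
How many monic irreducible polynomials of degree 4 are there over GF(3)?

x^(3^4) − x is the product of all monic irreducibles of degree dividing 4; Möbius inversion gives N = (1/4) Σ μ(4/d)·3^d.
Divisors of 4: 1, 2, 4; μ(4/d) for each: 0, -1, 1.
Σ = − 3^2 + 3^4 = 72.
N = 72/4 = 18.

18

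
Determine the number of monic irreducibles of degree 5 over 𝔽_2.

By the necklace-counting formula, N_2(5) = (1/5) Σ_{d|5} μ(5/d)·2^d.
Divisors of 5: 1, 5; μ(5/d) for each: -1, 1.
Σ = − 2^1 + 2^5 = 30.
N = 30/5 = 6.

6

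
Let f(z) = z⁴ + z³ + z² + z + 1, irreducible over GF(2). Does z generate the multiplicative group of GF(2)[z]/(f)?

No

|GF(2^4)^×| = 2^4 − 1 = 15. Prime factorization: 15 = 3·5.
f is primitive ⇔ z has order 15 in GF(2)[z]/(f), i.e. z^(15/q) ≠ 1 for each prime q | 15.
z^(5) mod f = 1
z^(3) mod f = z³.
Since z^(5) = 1, the order of z divides 5 < 15; not primitive.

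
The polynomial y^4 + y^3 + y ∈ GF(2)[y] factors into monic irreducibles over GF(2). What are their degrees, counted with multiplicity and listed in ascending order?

Write h(y) = y^4 + y^3 + y.
Roots in GF(2): h(0) = 0 → root; h(1) = 1.
Linear factors from roots: (y).
Complete factorization: h(y) = (y)·(y^3 + y^2 + 1).
Factor degrees with multiplicity: 1 + 3 = 4.

1, 3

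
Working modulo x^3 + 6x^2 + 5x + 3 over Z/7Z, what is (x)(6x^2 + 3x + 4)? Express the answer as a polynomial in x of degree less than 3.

Multiply in Z/7Z[x]: (x)·(6x^2 + 3x + 4) = 6x^3 + 3x^2 + 4x.
Reduce using x^3 ≡ x^2 + 2x + 4 (mod x^3 + 6x^2 + 5x + 3).
Reduced: 2x^2 + 2x + 3.

2x^2 + 2x + 3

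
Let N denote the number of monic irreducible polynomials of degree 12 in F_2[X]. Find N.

335

By the necklace-counting formula, N_2(12) = (1/12) Σ_{d|12} μ(12/d)·2^d.
Divisors of 12: 1, 2, 3, 4, 6, 12; μ(12/d) for each: 0, 1, 0, -1, -1, 1.
Σ = 2^2 − 2^4 − 2^6 + 2^12 = 4020.
N = 4020/12 = 335.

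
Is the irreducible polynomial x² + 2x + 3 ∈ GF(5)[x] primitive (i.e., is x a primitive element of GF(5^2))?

Write f(x) = x² + 2x + 3.
|GF(5^2)^×| = 5^2 − 1 = 24. Prime factorization: 24 = 2^3·3.
f is primitive ⇔ x has order 24 in GF(5)[x]/(f), i.e. x^(24/q) ≠ 1 for each prime q | 24.
x^(12) mod f = 4.
x^(8) mod f = 4x + 1.
None equal 1, so x has full order 24; f is primitive.

Yes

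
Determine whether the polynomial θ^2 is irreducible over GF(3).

No

Write g(θ) = θ^2.
Check for roots in GF(3): g(0) = 0 → root; g(1) = 1; g(2) = 1.
g(0) = 0, so (θ) divides g(θ); g is reducible.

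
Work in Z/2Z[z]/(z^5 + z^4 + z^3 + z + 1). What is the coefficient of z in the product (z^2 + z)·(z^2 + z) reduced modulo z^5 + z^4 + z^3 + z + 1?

0

Multiply in Z/2Z[z]: (z^2 + z)·(z^2 + z) = z^4 + z^2.
Reduced: z^4 + z^2.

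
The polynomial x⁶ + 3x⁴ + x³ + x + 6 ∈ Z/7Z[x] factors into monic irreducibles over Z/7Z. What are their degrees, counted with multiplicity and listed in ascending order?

Write f(x) = x⁶ + 3x⁴ + x³ + x + 6.
Linear factors from roots: (x + 4).
Complete factorization: f(x) = (x + 4)·(x² + 2x + 5)·(x³ + x² + 5x + 1).
Factor degrees with multiplicity: 1 + 2 + 3 = 6.

1, 2, 3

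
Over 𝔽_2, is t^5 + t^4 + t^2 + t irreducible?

Write f(t) = t^5 + t^4 + t^2 + t.
Check for roots in 𝔽_2: f(0) = 0 → root; f(1) = 0 → root.
f(0) = 0, so (t) divides f(t); f is reducible.

No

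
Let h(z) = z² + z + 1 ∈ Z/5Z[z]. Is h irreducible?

Check for roots in Z/5Z: h(0) = 1; h(1) = 3; h(2) = 2; h(3) = 3; h(4) = 1.
No roots. A degree-2 polynomial over a field with no linear factor is irreducible.

Yes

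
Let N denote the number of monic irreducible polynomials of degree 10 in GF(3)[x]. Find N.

5880

The number of monic irreducibles of degree 10 over GF(3) is (1/10)·Σ_{d∣10} μ(10/d) 3^d.
Divisors of 10: 1, 2, 5, 10; μ(10/d) for each: 1, -1, -1, 1.
Σ = 3^1 − 3^2 − 3^5 + 3^10 = 58800.
N = 58800/10 = 5880.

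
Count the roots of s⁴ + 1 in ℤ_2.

1

Write P(s) = s⁴ + 1.
Evaluate at each of the 2 elements of ℤ_2:
P(0) = 1; P(1) = 0 → root.
Roots: {1}.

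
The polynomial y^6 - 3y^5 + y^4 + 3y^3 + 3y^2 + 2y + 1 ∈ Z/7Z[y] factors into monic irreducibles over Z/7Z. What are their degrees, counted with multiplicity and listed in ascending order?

Write h(y) = y^6 - 3y^5 + y^4 + 3y^3 + 3y^2 + 2y + 1.
Linear factors from roots: (y - 3), (y + 2).
Complete factorization: h(y) = (y + 2)·(y - 3)·(y^2 + y + 3)·(y^2 - 3y - 2).
Factor degrees with multiplicity: 1 + 1 + 2 + 2 = 6.

1, 1, 2, 2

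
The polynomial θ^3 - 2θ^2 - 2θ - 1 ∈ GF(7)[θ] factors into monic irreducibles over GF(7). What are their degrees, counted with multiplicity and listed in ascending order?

3

Write g(θ) = θ^3 - 2θ^2 - 2θ - 1.
Complete factorization: g(θ) = (θ^3 - 2θ^2 - 2θ - 1).
Factor degrees with multiplicity: 3 = 3.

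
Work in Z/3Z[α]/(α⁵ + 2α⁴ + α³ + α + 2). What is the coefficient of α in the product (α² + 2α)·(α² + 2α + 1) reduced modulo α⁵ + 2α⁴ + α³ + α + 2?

Multiply in Z/3Z[α]: (α² + 2α)·(α² + 2α + 1) = α⁴ + α³ + 2α² + 2α.
Reduced: α⁴ + α³ + 2α² + 2α.

2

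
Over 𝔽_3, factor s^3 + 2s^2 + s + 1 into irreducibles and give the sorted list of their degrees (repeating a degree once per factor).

3

Write h(s) = s^3 + 2s^2 + s + 1.
Roots in 𝔽_3: h(0) = 1; h(1) = 2; h(2) = 1.
Complete factorization: h(s) = (s^3 + 2s^2 + s + 1).
Factor degrees with multiplicity: 3 = 3.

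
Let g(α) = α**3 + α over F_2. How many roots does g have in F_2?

Evaluate at each of the 2 elements of F_2:
g(0) = 0 → root; g(1) = 0 → root.
Roots: {0, 1}.

2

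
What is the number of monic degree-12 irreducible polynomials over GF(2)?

The number of monic irreducibles of degree 12 over GF(2) is (1/12)·Σ_{d∣12} μ(12/d) 2^d.
Divisors of 12: 1, 2, 3, 4, 6, 12; μ(12/d) for each: 0, 1, 0, -1, -1, 1.
Σ = 2^2 − 2^4 − 2^6 + 2^12 = 4020.
N = 4020/12 = 335.

335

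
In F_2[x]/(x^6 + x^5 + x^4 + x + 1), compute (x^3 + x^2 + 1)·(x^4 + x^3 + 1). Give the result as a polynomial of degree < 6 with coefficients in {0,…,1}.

x^5

Multiply in F_2[x]: (x^3 + x^2 + 1)·(x^4 + x^3 + 1) = x^7 + x^5 + x^4 + x^2 + 1.
Reduce using x^6 ≡ x^5 + x^4 + x + 1 (mod x^6 + x^5 + x^4 + x + 1).
Reduced: x^5.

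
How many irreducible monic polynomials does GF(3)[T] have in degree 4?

Gauss's count: N_{3}(4) = (1/4) Σ_{d|4} μ(4/d)·3^d.
Divisors of 4: 1, 2, 4; μ(4/d) for each: 0, -1, 1.
Σ = − 3^2 + 3^4 = 72.
N = 72/4 = 18.

18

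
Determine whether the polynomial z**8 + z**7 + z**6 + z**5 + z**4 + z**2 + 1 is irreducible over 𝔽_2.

Yes

Write P(z) = z**8 + z**7 + z**6 + z**5 + z**4 + z**2 + 1.
Check for roots in 𝔽_2: P(0) = 1; P(1) = 1.
No roots, so no linear factors.
Monic irreducibles of degree 2 over GF(2): z**2 + z + 1.
None of them divide P (all give nonzero remainder).
Monic irreducibles of degree 3 over GF(2): z**3 + z + 1, z**3 + z**2 + 1.
None of them divide P (all give nonzero remainder).
Monic irreducibles of degree 4 over GF(2): z**4 + z + 1, z**4 + z**3 + 1, z**4 + z**3 + z**2 + z + 1.
None of them divide P (all give nonzero remainder).
No irreducible factor of degree ≤ 4 exists, so P is irreducible over GF(2).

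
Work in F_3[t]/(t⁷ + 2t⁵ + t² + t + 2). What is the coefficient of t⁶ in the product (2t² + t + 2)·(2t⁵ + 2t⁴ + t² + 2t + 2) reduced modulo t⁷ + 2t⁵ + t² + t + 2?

0

Multiply in F_3[t]: (2t² + t + 2)·(2t⁵ + 2t⁴ + t² + 2t + 2) = t⁷ + 2t³ + 2t² + 1.
Reduce using t⁷ ≡ t⁵ + 2t² + 2t + 1 (mod t⁷ + 2t⁵ + t² + t + 2).
Reduced: t⁵ + 2t³ + t² + 2t + 2.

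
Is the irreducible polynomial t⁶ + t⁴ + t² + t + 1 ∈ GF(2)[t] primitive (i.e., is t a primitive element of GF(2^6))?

Write f(t) = t⁶ + t⁴ + t² + t + 1.
|GF(2^6)^×| = 2^6 − 1 = 63. Prime factorization: 63 = 3^2·7.
f is primitive ⇔ t has order 63 in GF(2)[t]/(f), i.e. t^(63/q) ≠ 1 for each prime q | 63.
t^(21) mod f = 1
t^(9) mod f = t⁴ + t² + t.
Since t^(21) = 1, the order of t divides 21 < 63; not primitive.

No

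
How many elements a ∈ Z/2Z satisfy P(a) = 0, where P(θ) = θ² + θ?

2

Evaluate at each of the 2 elements of Z/2Z:
P(0) = 0 → root; P(1) = 0 → root.
Roots: {0, 1}.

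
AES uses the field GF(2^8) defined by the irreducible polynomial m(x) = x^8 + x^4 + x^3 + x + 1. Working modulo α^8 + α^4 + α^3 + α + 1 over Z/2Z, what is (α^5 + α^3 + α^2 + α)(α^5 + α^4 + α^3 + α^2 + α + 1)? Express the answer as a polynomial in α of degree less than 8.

Multiply in Z/2Z[α]: (α^5 + α^3 + α^2 + α)·(α^5 + α^4 + α^3 + α^2 + α + 1) = α^10 + α^9 + α^7 + α^4 + α^3 + α.
Reduce using α^8 ≡ α^4 + α^3 + α + 1 (mod α^8 + α^4 + α^3 + α + 1).
Reduced: α^7 + α^6.

α^7 + α^6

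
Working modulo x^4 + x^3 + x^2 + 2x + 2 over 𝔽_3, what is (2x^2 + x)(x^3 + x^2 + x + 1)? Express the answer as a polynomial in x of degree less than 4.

x^2 + x + 1

Multiply in 𝔽_3[x]: (2x^2 + x)·(x^3 + x^2 + x + 1) = 2x^5 + x.
Reduce using x^4 ≡ 2x^3 + 2x^2 + x + 1 (mod x^4 + x^3 + x^2 + 2x + 2).
Reduced: x^2 + x + 1.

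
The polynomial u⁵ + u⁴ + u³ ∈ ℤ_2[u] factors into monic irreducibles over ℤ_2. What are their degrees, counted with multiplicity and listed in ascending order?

Write f(u) = u⁵ + u⁴ + u³.
Roots in ℤ_2: f(0) = 0 → root; f(1) = 1.
Linear factors from roots: (u).
Complete factorization: f(u) = (u)^3·(u² + u + 1).
Factor degrees with multiplicity: 1 + 1 + 1 + 2 = 5.

1, 1, 1, 2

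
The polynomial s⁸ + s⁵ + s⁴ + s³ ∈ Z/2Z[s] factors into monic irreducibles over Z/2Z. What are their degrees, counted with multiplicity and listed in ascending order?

1, 1, 1, 1, 1, 3

Write f(s) = s⁸ + s⁵ + s⁴ + s³.
Roots in Z/2Z: f(0) = 0 → root; f(1) = 0 → root.
Linear factors from roots: (s), (s + 1).
Complete factorization: f(s) = (s + 1)^2·(s)^3·(s³ + s + 1).
Factor degrees with multiplicity: 1 + 1 + 1 + 1 + 1 + 3 = 8.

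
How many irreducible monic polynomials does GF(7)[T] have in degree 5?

3360

x^(7^5) − x is the product of all monic irreducibles of degree dividing 5; Möbius inversion gives N = (1/5) Σ μ(5/d)·7^d.
Divisors of 5: 1, 5; μ(5/d) for each: -1, 1.
Σ = − 7^1 + 7^5 = 16800.
N = 16800/5 = 3360.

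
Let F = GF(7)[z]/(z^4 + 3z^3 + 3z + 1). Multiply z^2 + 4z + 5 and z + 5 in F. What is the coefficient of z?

4

Multiply in GF(7)[z]: (z^2 + 4z + 5)·(z + 5) = z^3 + 2z^2 + 4z + 4.
Reduced: z^3 + 2z^2 + 4z + 4.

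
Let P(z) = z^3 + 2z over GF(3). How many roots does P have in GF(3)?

Evaluate at each of the 3 elements of GF(3):
P(0) = 0 → root; P(1) = 0 → root; P(2) = 0 → root.
Roots: {0, 1, 2}.

3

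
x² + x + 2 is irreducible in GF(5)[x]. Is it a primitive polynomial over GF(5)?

Yes

Write f(x) = x² + x + 2.
|GF(5^2)^×| = 5^2 − 1 = 24. Prime factorization: 24 = 2^3·3.
f is primitive ⇔ x has order 24 in GF(5)[x]/(f), i.e. x^(24/q) ≠ 1 for each prime q | 24.
x^(12) mod f = 4.
x^(8) mod f = 3x + 1.
None equal 1, so x has full order 24; f is primitive.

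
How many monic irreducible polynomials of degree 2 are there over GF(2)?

1

x^(2^2) − x is the product of all monic irreducibles of degree dividing 2; Möbius inversion gives N = (1/2) Σ μ(2/d)·2^d.
Divisors of 2: 1, 2; μ(2/d) for each: -1, 1.
Σ = − 2^1 + 2^2 = 2.
N = 2/2 = 1.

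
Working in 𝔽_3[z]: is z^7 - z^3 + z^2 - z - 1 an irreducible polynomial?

Yes

Write h(z) = z^7 - z^3 + z^2 - z - 1.
Check for roots in 𝔽_3: h(0) = 2; h(1) = 2; h(2) = 1.
No roots, so no linear factors.
Monic irreducibles of degree 2 over GF(3): z^2 + 1, z^2 + z - 1, z^2 - z - 1.
None of them divide h (all give nonzero remainder).
Degree-3 irreducible divisors: test the 8 monic irreducibles of degree 3 over GF(3).
None of them divide h (all give nonzero remainder).
No irreducible factor of degree ≤ 3 exists, so h is irreducible over GF(3).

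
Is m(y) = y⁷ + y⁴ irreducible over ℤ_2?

No

Check for roots in ℤ_2: m(0) = 0 → root; m(1) = 0 → root.
m(0) = 0, so (y) divides m(y); m is reducible.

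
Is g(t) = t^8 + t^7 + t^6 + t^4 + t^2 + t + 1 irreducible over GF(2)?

Check for roots in GF(2): g(0) = 1; g(1) = 1.
No roots, so no linear factors.
Monic irreducibles of degree 2 over GF(2): t^2 + t + 1.
None of them divide g (all give nonzero remainder).
Monic irreducibles of degree 3 over GF(2): t^3 + t + 1, t^3 + t^2 + 1.
None of them divide g (all give nonzero remainder).
Monic irreducibles of degree 4 over GF(2): t^4 + t + 1, t^4 + t^3 + 1, t^4 + t^3 + t^2 + t + 1.
None of them divide g (all give nonzero remainder).
No irreducible factor of degree ≤ 4 exists, so g is irreducible over GF(2).

Yes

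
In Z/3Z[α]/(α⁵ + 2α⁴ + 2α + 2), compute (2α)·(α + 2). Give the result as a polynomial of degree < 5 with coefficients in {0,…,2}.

Multiply in Z/3Z[α]: (2α)·(α + 2) = 2α² + α.
Reduced: 2α² + α.

2α^2 + α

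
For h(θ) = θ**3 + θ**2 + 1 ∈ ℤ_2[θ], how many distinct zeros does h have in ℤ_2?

Evaluate at each of the 2 elements of ℤ_2:
h(0) = 1; h(1) = 1.
No element is a root.

0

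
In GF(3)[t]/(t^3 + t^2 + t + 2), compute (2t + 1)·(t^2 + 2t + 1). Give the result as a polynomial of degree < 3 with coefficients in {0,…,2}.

2t

Multiply in GF(3)[t]: (2t + 1)·(t^2 + 2t + 1) = 2t^3 + 2t^2 + t + 1.
Reduce using t^3 ≡ 2t^2 + 2t + 1 (mod t^3 + t^2 + t + 2).
Reduced: 2t.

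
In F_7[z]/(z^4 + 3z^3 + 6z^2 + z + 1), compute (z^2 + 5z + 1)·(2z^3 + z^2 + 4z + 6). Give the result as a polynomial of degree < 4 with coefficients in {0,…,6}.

Multiply in F_7[z]: (z^2 + 5z + 1)·(2z^3 + z^2 + 4z + 6) = 2z^5 + 4z^4 + 4z^3 + 6z^2 + 6z + 6.
Reduce using z^4 ≡ 4z^3 + z^2 + 6z + 6 (mod z^4 + 3z^3 + 6z^2 + z + 1).
Reduced: 5z^3 + 2z^2 + 6z + 1.

5z^3 + 2z^2 + 6z + 1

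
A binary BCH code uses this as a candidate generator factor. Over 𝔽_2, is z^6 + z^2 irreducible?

Write g(z) = z^6 + z^2.
Check for roots in 𝔽_2: g(0) = 0 → root; g(1) = 0 → root.
g(0) = 0, so (z) divides g(z); g is reducible.

No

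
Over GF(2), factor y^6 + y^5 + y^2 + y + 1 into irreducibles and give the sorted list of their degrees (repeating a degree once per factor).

Write f(y) = y^6 + y^5 + y^2 + y + 1.
Roots in GF(2): f(0) = 1; f(1) = 1.
Complete factorization: f(y) = (y^6 + y^5 + y^2 + y + 1).
Factor degrees with multiplicity: 6 = 6.

6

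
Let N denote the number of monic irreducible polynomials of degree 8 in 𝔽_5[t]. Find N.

By the necklace-counting formula, N_5(8) = (1/8) Σ_{d|8} μ(8/d)·5^d.
Divisors of 8: 1, 2, 4, 8; μ(8/d) for each: 0, 0, -1, 1.
Σ = − 5^4 + 5^8 = 390000.
N = 390000/8 = 48750.

48750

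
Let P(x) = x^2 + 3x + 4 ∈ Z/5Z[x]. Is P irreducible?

Yes

Check for roots in Z/5Z: P(0) = 4; P(1) = 3; P(2) = 4; P(3) = 2; P(4) = 2.
No roots. A degree-2 polynomial over a field with no linear factor is irreducible.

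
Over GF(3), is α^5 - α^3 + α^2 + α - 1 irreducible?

Yes

Write f(α) = α^5 - α^3 + α^2 + α - 1.
Check for roots in GF(3): f(0) = 2; f(1) = 1; f(2) = 2.
No roots, so no linear factors.
Monic irreducibles of degree 2 over GF(3): α^2 + 1, α^2 + α - 1, α^2 - α - 1.
None of them divide f (all give nonzero remainder).
No irreducible factor of degree ≤ 2 exists, so f is irreducible over GF(3).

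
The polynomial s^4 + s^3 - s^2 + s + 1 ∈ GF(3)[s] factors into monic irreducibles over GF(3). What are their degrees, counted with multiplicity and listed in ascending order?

Write g(s) = s^4 + s^3 - s^2 + s + 1.
Roots in GF(3): g(0) = 1; g(1) = 0 → root; g(2) = 2.
Linear factors from roots: (s - 1).
Complete factorization: g(s) = (s - 1)^2·(s^2 + 1).
Factor degrees with multiplicity: 1 + 1 + 2 = 4.

1, 1, 2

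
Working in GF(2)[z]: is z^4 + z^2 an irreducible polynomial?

Write f(z) = z^4 + z^2.
Check for roots in GF(2): f(0) = 0 → root; f(1) = 0 → root.
f(0) = 0, so (z) divides f(z); f is reducible.

No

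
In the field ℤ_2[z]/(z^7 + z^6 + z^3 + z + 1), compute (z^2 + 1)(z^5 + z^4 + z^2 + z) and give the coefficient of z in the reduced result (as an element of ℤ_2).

0

Multiply in ℤ_2[z]: (z^2 + 1)·(z^5 + z^4 + z^2 + z) = z^7 + z^6 + z^5 + z^3 + z^2 + z.
Reduce using z^7 ≡ z^6 + z^3 + z + 1 (mod z^7 + z^6 + z^3 + z + 1).
Reduced: z^5 + z^2 + 1.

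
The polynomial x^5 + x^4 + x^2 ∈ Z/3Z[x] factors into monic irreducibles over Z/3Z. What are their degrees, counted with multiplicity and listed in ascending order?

Write g(x) = x^5 + x^4 + x^2.
Roots in Z/3Z: g(0) = 0 → root; g(1) = 0 → root; g(2) = 1.
Linear factors from roots: (x), (x + 2).
Complete factorization: g(x) = (x + 2)·(x)^2·(x^2 + 2x + 2).
Factor degrees with multiplicity: 1 + 1 + 1 + 2 = 5.

1, 1, 1, 2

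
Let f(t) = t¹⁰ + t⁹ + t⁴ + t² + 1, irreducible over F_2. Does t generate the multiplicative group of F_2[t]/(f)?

|GF(2^10)^×| = 2^10 − 1 = 1023. Prime factorization: 1023 = 3·11·31.
f is primitive ⇔ t has order 1023 in GF(2)[t]/(f), i.e. t^(1023/q) ≠ 1 for each prime q | 1023.
t^(341) mod f = t⁸ + t⁶ + t⁴ + t³ + t² + 1.
t^(93) mod f = t⁷ + t⁶ + t⁵ + t⁴ + t³ + t.
t^(33) mod f = t⁸ + t⁷ + t³ + t² + t + 1.
None equal 1, so t has full order 1023; f is primitive.

Yes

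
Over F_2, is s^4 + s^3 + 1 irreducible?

Write h(s) = s^4 + s^3 + 1.
Check for roots in F_2: h(0) = 1; h(1) = 1.
No roots, so no linear factors.
Monic irreducibles of degree 2 over GF(2): s^2 + s + 1.
None of them divide h (all give nonzero remainder).
No irreducible factor of degree ≤ 2 exists, so h is irreducible over GF(2).

Yes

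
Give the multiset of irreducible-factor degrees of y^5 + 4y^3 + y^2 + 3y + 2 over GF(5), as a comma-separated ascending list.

Write f(y) = y^5 + 4y^3 + y^2 + 3y + 2.
Roots in GF(5): f(0) = 2; f(1) = 1; f(2) = 1; f(3) = 1; f(4) = 0 → root.
Linear factors from roots: (y + 1).
Complete factorization: f(y) = (y + 1)·(y^4 + 4y^3 + y + 2).
Factor degrees with multiplicity: 1 + 4 = 5.

1, 4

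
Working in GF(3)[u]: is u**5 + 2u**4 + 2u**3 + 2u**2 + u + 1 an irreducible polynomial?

Write P(u) = u**5 + 2u**4 + 2u**3 + 2u**2 + u + 1.
Check for roots in GF(3): P(0) = 1; P(1) = 0 → root; P(2) = 1.
P(1) = 0, so (u − 1) divides P(u); P is reducible.

No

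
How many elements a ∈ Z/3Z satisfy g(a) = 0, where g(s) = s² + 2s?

Evaluate at each of the 3 elements of Z/3Z:
g(0) = 0 → root; g(1) = 0 → root; g(2) = 2.
Roots: {0, 1}.

2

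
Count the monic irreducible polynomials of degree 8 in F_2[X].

30

x^(2^8) − x is the product of all monic irreducibles of degree dividing 8; Möbius inversion gives N = (1/8) Σ μ(8/d)·2^d.
Divisors of 8: 1, 2, 4, 8; μ(8/d) for each: 0, 0, -1, 1.
Σ = − 2^4 + 2^8 = 240.
N = 240/8 = 30.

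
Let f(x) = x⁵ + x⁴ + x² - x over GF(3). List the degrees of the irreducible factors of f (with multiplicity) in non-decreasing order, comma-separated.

Roots in GF(3): f(0) = 0 → root; f(1) = 2; f(2) = 2.
Linear factors from roots: (x).
Complete factorization: f(x) = (x)·(x² + 1)·(x² + x - 1).
Factor degrees with multiplicity: 1 + 2 + 2 = 5.

1, 2, 2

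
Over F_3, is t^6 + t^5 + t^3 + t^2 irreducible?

No

Write f(t) = t^6 + t^5 + t^3 + t^2.
Check for roots in F_3: f(0) = 0 → root; f(1) = 1; f(2) = 0 → root.
f(0) = 0, so (t) divides f(t); f is reducible.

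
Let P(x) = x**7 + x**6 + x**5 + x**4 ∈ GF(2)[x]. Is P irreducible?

No

Check for roots in GF(2): P(0) = 0 → root; P(1) = 0 → root.
P(0) = 0, so (x) divides P(x); P is reducible.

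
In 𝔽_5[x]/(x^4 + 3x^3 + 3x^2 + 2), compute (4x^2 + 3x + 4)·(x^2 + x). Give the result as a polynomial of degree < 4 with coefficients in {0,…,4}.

Multiply in 𝔽_5[x]: (4x^2 + 3x + 4)·(x^2 + x) = 4x^4 + 2x^3 + 2x^2 + 4x.
Reduce using x^4 ≡ 2x^3 + 2x^2 + 3 (mod x^4 + 3x^3 + 3x^2 + 2).
Reduced: 4x + 2.

4x + 2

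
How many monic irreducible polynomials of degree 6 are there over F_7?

By the necklace-counting formula, N_7(6) = (1/6) Σ_{d|6} μ(6/d)·7^d.
Divisors of 6: 1, 2, 3, 6; μ(6/d) for each: 1, -1, -1, 1.
Σ = 7^1 − 7^2 − 7^3 + 7^6 = 117264.
N = 117264/6 = 19544.

19544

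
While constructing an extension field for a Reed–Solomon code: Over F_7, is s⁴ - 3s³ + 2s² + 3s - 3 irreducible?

No

Write f(s) = s⁴ - 3s³ + 2s² + 3s - 3.
Check for roots in F_7: f(0) = 4; f(1) = 0 → root; f(2) = 3; f(3) = 3; f(4) = 0 → root; f(5) = 4; f(6) = 0 → root.
f(1) = 0, so (s − 1) divides f(s); f is reducible.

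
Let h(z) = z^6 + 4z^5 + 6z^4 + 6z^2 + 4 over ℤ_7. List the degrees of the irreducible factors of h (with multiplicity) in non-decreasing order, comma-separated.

1, 1, 4

Linear factors from roots: (z + 6), (z + 3).
Complete factorization: h(z) = (z + 3)·(z + 6)·(z^4 + 2z^3 + 5z^2 + 3z + 1).
Factor degrees with multiplicity: 1 + 1 + 4 = 6.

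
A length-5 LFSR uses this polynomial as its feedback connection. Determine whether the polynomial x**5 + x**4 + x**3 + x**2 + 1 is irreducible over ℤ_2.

Yes

Write f(x) = x**5 + x**4 + x**3 + x**2 + 1.
Check for roots in ℤ_2: f(0) = 1; f(1) = 1.
No roots, so no linear factors.
Monic irreducibles of degree 2 over GF(2): x**2 + x + 1.
None of them divide f (all give nonzero remainder).
No irreducible factor of degree ≤ 2 exists, so f is irreducible over GF(2).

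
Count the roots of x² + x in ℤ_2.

2

Write h(x) = x² + x.
Evaluate at each of the 2 elements of ℤ_2:
h(0) = 0 → root; h(1) = 0 → root.
Roots: {0, 1}.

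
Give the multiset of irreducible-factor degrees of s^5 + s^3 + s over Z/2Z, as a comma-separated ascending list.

1, 2, 2

Write h(s) = s^5 + s^3 + s.
Roots in Z/2Z: h(0) = 0 → root; h(1) = 1.
Linear factors from roots: (s).
Complete factorization: h(s) = (s)·(s^2 + s + 1)^2.
Factor degrees with multiplicity: 1 + 2 + 2 = 5.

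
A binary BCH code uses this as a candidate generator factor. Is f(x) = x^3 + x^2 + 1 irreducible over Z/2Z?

Check for roots in Z/2Z: f(0) = 1; f(1) = 1.
No roots. A degree-3 polynomial over a field with no linear factor is irreducible.

Yes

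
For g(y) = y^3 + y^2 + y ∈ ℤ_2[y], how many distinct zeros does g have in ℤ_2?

Evaluate at each of the 2 elements of ℤ_2:
g(0) = 0 → root; g(1) = 1.
Roots: {0}.

1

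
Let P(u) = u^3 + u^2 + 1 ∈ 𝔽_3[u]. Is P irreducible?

Check for roots in 𝔽_3: P(0) = 1; P(1) = 0 → root; P(2) = 1.
P(1) = 0, so (u − 1) divides P(u); P is reducible.

No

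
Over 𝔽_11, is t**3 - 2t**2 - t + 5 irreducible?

No

Write h(t) = t**3 - 2t**2 - t + 5.
Check each element of 𝔽_11 for a root: h(0)=5, h(1)=3, h(2)=3, h(3)=0, h(4)=0, h(5)=9, h(6)=0, h(7)=1, h(8)=7, h(9)=2, h(10)=3.
h(3) = 0, so (t − 3) divides h(t); h is reducible.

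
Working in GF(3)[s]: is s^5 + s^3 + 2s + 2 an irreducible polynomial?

No

Write P(s) = s^5 + s^3 + 2s + 2.
Check for roots in GF(3): P(0) = 2; P(1) = 0 → root; P(2) = 1.
P(1) = 0, so (s − 1) divides P(s); P is reducible.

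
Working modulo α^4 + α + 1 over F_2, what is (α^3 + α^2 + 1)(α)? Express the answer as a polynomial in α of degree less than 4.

α^3 + 1

Multiply in F_2[α]: (α^3 + α^2 + 1)·(α) = α^4 + α^3 + α.
Reduce using α^4 ≡ α + 1 (mod α^4 + α + 1).
Reduced: α^3 + 1.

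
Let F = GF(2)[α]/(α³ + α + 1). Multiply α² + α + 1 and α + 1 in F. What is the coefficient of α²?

0

Multiply in GF(2)[α]: (α² + α + 1)·(α + 1) = α³ + 1.
Reduce using α³ ≡ α + 1 (mod α³ + α + 1).
Reduced: α.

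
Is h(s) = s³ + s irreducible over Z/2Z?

Check for roots in Z/2Z: h(0) = 0 → root; h(1) = 0 → root.
h(0) = 0, so (s) divides h(s); h is reducible.

No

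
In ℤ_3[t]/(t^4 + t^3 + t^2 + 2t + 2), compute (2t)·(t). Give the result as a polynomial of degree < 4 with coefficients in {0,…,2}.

2t^2

Multiply in ℤ_3[t]: (2t)·(t) = 2t^2.
Reduced: 2t^2.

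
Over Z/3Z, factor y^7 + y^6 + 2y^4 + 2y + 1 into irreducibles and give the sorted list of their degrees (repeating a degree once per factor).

7

Write g(y) = y^7 + y^6 + 2y^4 + 2y + 1.
Roots in Z/3Z: g(0) = 1; g(1) = 1; g(2) = 1.
Complete factorization: g(y) = (y^7 + y^6 + 2y^4 + 2y + 1).
Factor degrees with multiplicity: 7 = 7.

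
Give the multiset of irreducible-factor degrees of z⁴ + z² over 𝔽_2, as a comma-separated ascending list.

Write f(z) = z⁴ + z².
Roots in 𝔽_2: f(0) = 0 → root; f(1) = 0 → root.
Linear factors from roots: (z), (z + 1).
Complete factorization: f(z) = (z)^2·(z + 1)^2.
Factor degrees with multiplicity: 1 + 1 + 1 + 1 = 4.

1, 1, 1, 1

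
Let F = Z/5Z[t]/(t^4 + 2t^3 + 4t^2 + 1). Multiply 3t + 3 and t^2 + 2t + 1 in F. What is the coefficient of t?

4

Multiply in Z/5Z[t]: (3t + 3)·(t^2 + 2t + 1) = 3t^3 + 4t^2 + 4t + 3.
Reduced: 3t^3 + 4t^2 + 4t + 3.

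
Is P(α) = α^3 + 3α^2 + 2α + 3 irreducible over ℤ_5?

Check for roots in ℤ_5: P(0) = 3; P(1) = 4; P(2) = 2; P(3) = 3; P(4) = 3.
No roots. A degree-3 polynomial over a field with no linear factor is irreducible.

Yes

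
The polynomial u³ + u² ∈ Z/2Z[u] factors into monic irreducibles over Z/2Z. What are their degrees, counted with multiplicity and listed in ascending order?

1, 1, 1

Write g(u) = u³ + u².
Roots in Z/2Z: g(0) = 0 → root; g(1) = 0 → root.
Linear factors from roots: (u), (u + 1).
Complete factorization: g(u) = (u + 1)·(u)^2.
Factor degrees with multiplicity: 1 + 1 + 1 = 3.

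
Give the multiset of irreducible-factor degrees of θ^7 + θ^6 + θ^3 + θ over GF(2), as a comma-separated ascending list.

Write f(θ) = θ^7 + θ^6 + θ^3 + θ.
Roots in GF(2): f(0) = 0 → root; f(1) = 0 → root.
Linear factors from roots: (θ), (θ + 1).
Complete factorization: f(θ) = (θ)·(θ + 1)·(θ^2 + θ + 1)·(θ^3 + θ^2 + 1).
Factor degrees with multiplicity: 1 + 1 + 2 + 3 = 7.

1, 1, 2, 3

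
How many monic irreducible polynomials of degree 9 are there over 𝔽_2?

56

Gauss's count: N_{2}(9) = (1/9) Σ_{d|9} μ(9/d)·2^d.
Divisors of 9: 1, 3, 9; μ(9/d) for each: 0, -1, 1.
Σ = − 2^3 + 2^9 = 504.
N = 504/9 = 56.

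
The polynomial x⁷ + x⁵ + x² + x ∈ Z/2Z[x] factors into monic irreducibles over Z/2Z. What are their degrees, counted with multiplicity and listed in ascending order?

Write h(x) = x⁷ + x⁵ + x² + x.
Roots in Z/2Z: h(0) = 0 → root; h(1) = 0 → root.
Linear factors from roots: (x), (x + 1).
Complete factorization: h(x) = (x)·(x + 1)·(x² + x + 1)·(x³ + x + 1).
Factor degrees with multiplicity: 1 + 1 + 2 + 3 = 7.

1, 1, 2, 3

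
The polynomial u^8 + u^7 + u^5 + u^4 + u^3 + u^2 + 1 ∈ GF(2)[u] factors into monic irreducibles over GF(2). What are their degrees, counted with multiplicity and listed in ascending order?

Write f(u) = u^8 + u^7 + u^5 + u^4 + u^3 + u^2 + 1.
Roots in GF(2): f(0) = 1; f(1) = 1.
Complete factorization: f(u) = (u^8 + u^7 + u^5 + u^4 + u^3 + u^2 + 1).
Factor degrees with multiplicity: 8 = 8.

8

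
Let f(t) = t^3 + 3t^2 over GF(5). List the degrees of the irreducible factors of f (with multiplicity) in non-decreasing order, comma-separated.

1, 1, 1

Roots in GF(5): f(0) = 0 → root; f(1) = 4; f(2) = 0 → root; f(3) = 4; f(4) = 2.
Linear factors from roots: (t), (t + 3).
Complete factorization: f(t) = (t + 3)·(t)^2.
Factor degrees with multiplicity: 1 + 1 + 1 = 3.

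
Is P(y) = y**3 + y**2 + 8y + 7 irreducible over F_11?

Check each element of F_11 for a root: P(0)=7, P(1)=6, P(2)=2, P(3)=1, P(4)=9, P(5)=10, P(6)=10, P(7)=4, P(8)=9, P(9)=9, P(10)=10.
No roots. A degree-3 polynomial over a field with no linear factor is irreducible.

Yes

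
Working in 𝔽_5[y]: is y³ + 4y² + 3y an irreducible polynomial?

No

Write h(y) = y³ + 4y² + 3y.
Check for roots in 𝔽_5: h(0) = 0 → root; h(1) = 3; h(2) = 0 → root; h(3) = 2; h(4) = 0 → root.
h(0) = 0, so (y) divides h(y); h is reducible.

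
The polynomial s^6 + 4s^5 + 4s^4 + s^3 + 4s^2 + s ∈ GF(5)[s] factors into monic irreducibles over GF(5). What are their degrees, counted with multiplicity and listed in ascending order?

1, 1, 2, 2

Write h(s) = s^6 + 4s^5 + 4s^4 + s^3 + 4s^2 + s.
Roots in GF(5): h(0) = 0 → root; h(1) = 0 → root; h(2) = 2; h(3) = 1; h(4) = 3.
Linear factors from roots: (s), (s + 4).
Complete factorization: h(s) = (s)·(s + 4)·(s^2 + 2)^2.
Factor degrees with multiplicity: 1 + 1 + 2 + 2 = 6.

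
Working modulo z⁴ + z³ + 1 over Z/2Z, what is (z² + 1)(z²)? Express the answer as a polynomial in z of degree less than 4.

Multiply in Z/2Z[z]: (z² + 1)·(z²) = z⁴ + z².
Reduce using z⁴ ≡ z³ + 1 (mod z⁴ + z³ + 1).
Reduced: z³ + z² + 1.

z^3 + z^2 + 1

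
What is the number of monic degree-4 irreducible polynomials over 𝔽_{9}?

Gauss's count: N_{9}(4) = (1/4) Σ_{d|4} μ(4/d)·9^d.
Divisors of 4: 1, 2, 4; μ(4/d) for each: 0, -1, 1.
Σ = − 9^2 + 9^4 = 6480.
N = 6480/4 = 1620.

1620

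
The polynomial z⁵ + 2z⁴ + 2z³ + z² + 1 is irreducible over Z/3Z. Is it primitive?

Write f(z) = z⁵ + 2z⁴ + 2z³ + z² + 1.
|GF(3^5)^×| = 3^5 − 1 = 242. Prime factorization: 242 = 2·11^2.
f is primitive ⇔ z has order 242 in GF(3)[z]/(f), i.e. z^(242/q) ≠ 1 for each prime q | 242.
z^(121) mod f = 2.
z^(22) mod f = z⁴ + z³ + z² + 1.
None equal 1, so z has full order 242; f is primitive.

Yes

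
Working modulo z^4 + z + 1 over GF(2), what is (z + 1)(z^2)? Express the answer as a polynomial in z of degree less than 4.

Multiply in GF(2)[z]: (z + 1)·(z^2) = z^3 + z^2.
Reduced: z^3 + z^2.

z^3 + z^2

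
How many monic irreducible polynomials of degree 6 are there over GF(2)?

By the necklace-counting formula, N_2(6) = (1/6) Σ_{d|6} μ(6/d)·2^d.
Divisors of 6: 1, 2, 3, 6; μ(6/d) for each: 1, -1, -1, 1.
Σ = 2^1 − 2^2 − 2^3 + 2^6 = 54.
N = 54/6 = 9.

9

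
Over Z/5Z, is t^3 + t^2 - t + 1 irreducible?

Write g(t) = t^3 + t^2 - t + 1.
Check for roots in Z/5Z: g(0) = 1; g(1) = 2; g(2) = 1; g(3) = 4; g(4) = 2.
No roots. A degree-3 polynomial over a field with no linear factor is irreducible.

Yes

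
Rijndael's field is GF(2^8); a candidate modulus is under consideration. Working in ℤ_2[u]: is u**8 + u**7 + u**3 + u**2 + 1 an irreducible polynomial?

Yes

Write m(u) = u**8 + u**7 + u**3 + u**2 + 1.
Check for roots in ℤ_2: m(0) = 1; m(1) = 1.
No roots, so no linear factors.
Monic irreducibles of degree 2 over GF(2): u**2 + u + 1.
None of them divide m (all give nonzero remainder).
Monic irreducibles of degree 3 over GF(2): u**3 + u + 1, u**3 + u**2 + 1.
None of them divide m (all give nonzero remainder).
Monic irreducibles of degree 4 over GF(2): u**4 + u + 1, u**4 + u**3 + 1, u**4 + u**3 + u**2 + u + 1.
None of them divide m (all give nonzero remainder).
No irreducible factor of degree ≤ 4 exists, so m is irreducible over GF(2).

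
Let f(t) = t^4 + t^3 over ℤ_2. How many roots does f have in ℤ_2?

2

Evaluate at each of the 2 elements of ℤ_2:
f(0) = 0 → root; f(1) = 0 → root.
Roots: {0, 1}.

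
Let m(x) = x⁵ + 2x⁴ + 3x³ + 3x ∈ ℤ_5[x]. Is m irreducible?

No

Check for roots in ℤ_5: m(0) = 0 → root; m(1) = 4; m(2) = 4; m(3) = 0 → root; m(4) = 0 → root.
m(0) = 0, so (x) divides m(x); m is reducible.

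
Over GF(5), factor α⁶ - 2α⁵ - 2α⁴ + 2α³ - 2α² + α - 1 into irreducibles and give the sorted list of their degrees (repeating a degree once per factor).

Write f(α) = α⁶ - 2α⁵ - 2α⁴ + 2α³ - 2α² + α - 1.
Roots in GF(5): f(0) = 4; f(1) = 2; f(2) = 2; f(3) = 4; f(4) = 0 → root.
Linear factors from roots: (α + 1).
Complete factorization: f(α) = (α + 1)·(α² - α + 2)·(α³ - 2α² + 2α + 2).
Factor degrees with multiplicity: 1 + 2 + 3 = 6.

1, 2, 3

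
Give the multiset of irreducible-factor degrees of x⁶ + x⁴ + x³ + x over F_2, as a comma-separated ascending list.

Write g(x) = x⁶ + x⁴ + x³ + x.
Roots in F_2: g(0) = 0 → root; g(1) = 0 → root.
Linear factors from roots: (x), (x + 1).
Complete factorization: g(x) = (x)·(x + 1)^3·(x² + x + 1).
Factor degrees with multiplicity: 1 + 1 + 1 + 1 + 2 = 6.

1, 1, 1, 1, 2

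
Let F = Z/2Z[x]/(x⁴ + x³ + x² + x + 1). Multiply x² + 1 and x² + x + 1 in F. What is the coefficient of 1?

Multiply in Z/2Z[x]: (x² + 1)·(x² + x + 1) = x⁴ + x³ + x + 1.
Reduce using x⁴ ≡ x³ + x² + x + 1 (mod x⁴ + x³ + x² + x + 1).
Reduced: x².

0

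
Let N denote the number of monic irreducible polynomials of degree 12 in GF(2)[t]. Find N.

Gauss's count: N_{2}(12) = (1/12) Σ_{d|12} μ(12/d)·2^d.
Divisors of 12: 1, 2, 3, 4, 6, 12; μ(12/d) for each: 0, 1, 0, -1, -1, 1.
Σ = 2^2 − 2^4 − 2^6 + 2^12 = 4020.
N = 4020/12 = 335.

335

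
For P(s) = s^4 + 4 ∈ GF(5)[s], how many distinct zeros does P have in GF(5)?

4

Evaluate at each of the 5 elements of GF(5):
P(0) = 4; P(1) = 0 → root; P(2) = 0 → root; P(3) = 0 → root; P(4) = 0 → root.
Roots: {1, 2, 3, 4}.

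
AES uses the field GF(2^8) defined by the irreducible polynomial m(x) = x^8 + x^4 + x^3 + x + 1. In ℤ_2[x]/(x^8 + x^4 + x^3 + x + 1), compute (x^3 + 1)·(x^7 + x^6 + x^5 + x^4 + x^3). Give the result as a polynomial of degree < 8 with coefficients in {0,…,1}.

Multiply in ℤ_2[x]: (x^3 + 1)·(x^7 + x^6 + x^5 + x^4 + x^3) = x^10 + x^9 + x^8 + x^5 + x^4 + x^3.
Reduce using x^8 ≡ x^4 + x^3 + x + 1 (mod x^8 + x^4 + x^3 + x + 1).
Reduced: x^6 + x^5 + x^4 + x^3 + 1.

x^6 + x^5 + x^4 + x^3 + 1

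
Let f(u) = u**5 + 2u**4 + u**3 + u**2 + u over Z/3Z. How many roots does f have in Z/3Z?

3

Evaluate at each of the 3 elements of Z/3Z:
f(0) = 0 → root; f(1) = 0 → root; f(2) = 0 → root.
Roots: {0, 1, 2}.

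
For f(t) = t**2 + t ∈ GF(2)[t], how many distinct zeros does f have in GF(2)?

Evaluate at each of the 2 elements of GF(2):
f(0) = 0 → root; f(1) = 0 → root.
Roots: {0, 1}.

2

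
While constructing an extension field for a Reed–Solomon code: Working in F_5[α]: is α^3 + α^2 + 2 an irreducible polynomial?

Write f(α) = α^3 + α^2 + 2.
Check for roots in F_5: f(0) = 2; f(1) = 4; f(2) = 4; f(3) = 3; f(4) = 2.
No roots. A degree-3 polynomial over a field with no linear factor is irreducible.

Yes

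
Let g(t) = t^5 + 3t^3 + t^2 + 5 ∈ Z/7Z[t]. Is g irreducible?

Yes

Check for roots in Z/7Z: g(0) = 5; g(1) = 3; g(2) = 2; g(3) = 2; g(4) = 5; g(5) = 2; g(6) = 2.
No roots, so no linear factors.
Degree-2 irreducible divisors: test the 21 monic irreducibles of degree 2 over GF(7).
None of them divide g (all give nonzero remainder).
No irreducible factor of degree ≤ 2 exists, so g is irreducible over GF(7).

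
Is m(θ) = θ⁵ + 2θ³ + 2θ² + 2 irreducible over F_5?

Check for roots in F_5: m(0) = 2; m(1) = 2; m(2) = 3; m(3) = 2; m(4) = 1.
No roots, so no linear factors.
Degree-2 irreducible divisors: test the 10 monic irreducibles of degree 2 over GF(5).
None of them divide m (all give nonzero remainder).
No irreducible factor of degree ≤ 2 exists, so m is irreducible over GF(5).

Yes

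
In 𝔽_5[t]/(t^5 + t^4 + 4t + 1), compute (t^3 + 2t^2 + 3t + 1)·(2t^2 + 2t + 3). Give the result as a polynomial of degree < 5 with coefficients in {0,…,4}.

Multiply in 𝔽_5[t]: (t^3 + 2t^2 + 3t + 1)·(2t^2 + 2t + 3) = 2t^5 + t^4 + 3t^3 + 4t^2 + t + 3.
Reduce using t^5 ≡ 4t^4 + t + 4 (mod t^5 + t^4 + 4t + 1).
Reduced: 4t^4 + 3t^3 + 4t^2 + 3t + 1.

4t^4 + 3t^3 + 4t^2 + 3t + 1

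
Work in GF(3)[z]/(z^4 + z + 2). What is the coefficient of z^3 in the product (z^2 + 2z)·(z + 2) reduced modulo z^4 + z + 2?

1

Multiply in GF(3)[z]: (z^2 + 2z)·(z + 2) = z^3 + z^2 + z.
Reduced: z^3 + z^2 + z.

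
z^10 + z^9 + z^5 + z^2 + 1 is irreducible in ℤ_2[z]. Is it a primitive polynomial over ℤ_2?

Yes

Write f(z) = z^10 + z^9 + z^5 + z^2 + 1.
|GF(2^10)^×| = 2^10 − 1 = 1023. Prime factorization: 1023 = 3·11·31.
f is primitive ⇔ z has order 1023 in GF(2)[z]/(f), i.e. z^(1023/q) ≠ 1 for each prime q | 1023.
z^(341) mod f = z^7 + z^4 + z^2 + z.
z^(93) mod f = z^7 + z^6 + z^4 + z^3 + 1.
z^(33) mod f = z^9 + z^7 + z^6 + z^5 + z^3 + z^2 + 1.
None equal 1, so z has full order 1023; f is primitive.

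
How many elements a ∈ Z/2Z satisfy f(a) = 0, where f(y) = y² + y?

2

Evaluate at each of the 2 elements of Z/2Z:
f(0) = 0 → root; f(1) = 0 → root.
Roots: {0, 1}.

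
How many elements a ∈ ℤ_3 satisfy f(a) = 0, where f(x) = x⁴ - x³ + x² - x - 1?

Evaluate at each of the 3 elements of ℤ_3:
f(0) = 2; f(1) = 2; f(2) = 0 → root.
Roots: {2}.

1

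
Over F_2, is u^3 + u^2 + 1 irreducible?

Write h(u) = u^3 + u^2 + 1.
Check for roots in F_2: h(0) = 1; h(1) = 1.
No roots. A degree-3 polynomial over a field with no linear factor is irreducible.

Yes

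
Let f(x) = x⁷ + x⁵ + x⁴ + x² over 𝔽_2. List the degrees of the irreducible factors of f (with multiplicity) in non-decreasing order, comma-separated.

1, 1, 1, 1, 1, 2

Roots in 𝔽_2: f(0) = 0 → root; f(1) = 0 → root.
Linear factors from roots: (x), (x + 1).
Complete factorization: f(x) = (x)^2·(x + 1)^3·(x² + x + 1).
Factor degrees with multiplicity: 1 + 1 + 1 + 1 + 1 + 2 = 7.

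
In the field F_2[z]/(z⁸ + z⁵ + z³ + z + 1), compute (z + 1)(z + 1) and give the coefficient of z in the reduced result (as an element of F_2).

0

Multiply in F_2[z]: (z + 1)·(z + 1) = z² + 1.
Reduced: z² + 1.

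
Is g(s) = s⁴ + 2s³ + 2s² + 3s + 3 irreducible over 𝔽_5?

Check for roots in 𝔽_5: g(0) = 3; g(1) = 1; g(2) = 4; g(3) = 0 → root; g(4) = 1.
g(3) = 0, so (s − 3) divides g(s); g is reducible.

No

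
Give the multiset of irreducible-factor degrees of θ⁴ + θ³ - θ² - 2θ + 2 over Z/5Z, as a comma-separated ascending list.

Write g(θ) = θ⁴ + θ³ - θ² - 2θ + 2.
Roots in Z/5Z: g(0) = 2; g(1) = 1; g(2) = 3; g(3) = 0 → root; g(4) = 3.
Linear factors from roots: (θ + 2).
Complete factorization: g(θ) = (θ + 2)·(θ³ - θ² + θ + 1).
Factor degrees with multiplicity: 1 + 3 = 4.

1, 3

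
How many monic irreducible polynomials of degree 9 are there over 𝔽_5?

217000

Gauss's count: N_{5}(9) = (1/9) Σ_{d|9} μ(9/d)·5^d.
Divisors of 9: 1, 3, 9; μ(9/d) for each: 0, -1, 1.
Σ = − 5^3 + 5^9 = 1953000.
N = 1953000/9 = 217000.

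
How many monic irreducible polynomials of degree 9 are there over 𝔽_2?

x^(2^9) − x is the product of all monic irreducibles of degree dividing 9; Möbius inversion gives N = (1/9) Σ μ(9/d)·2^d.
Divisors of 9: 1, 3, 9; μ(9/d) for each: 0, -1, 1.
Σ = − 2^3 + 2^9 = 504.
N = 504/9 = 56.

56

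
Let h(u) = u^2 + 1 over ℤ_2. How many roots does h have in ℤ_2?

1

Evaluate at each of the 2 elements of ℤ_2:
h(0) = 1; h(1) = 0 → root.
Roots: {1}.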